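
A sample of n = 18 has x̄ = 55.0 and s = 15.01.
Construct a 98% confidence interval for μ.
(45.92, 64.08)

t-interval (σ unknown):
df = n - 1 = 17
t* = 2.567 for 98% confidence

Margin of error = t* · s/√n = 2.567 · 15.01/√18 = 9.08

CI: (45.92, 64.08)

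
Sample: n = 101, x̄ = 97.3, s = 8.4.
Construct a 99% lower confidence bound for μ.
μ ≥ 95.32

Lower bound (one-sided):
t* = 2.364 (one-sided for 99%)
Lower bound = x̄ - t* · s/√n = 97.3 - 2.364 · 8.4/√101 = 95.32

We are 99% confident that μ ≥ 95.32.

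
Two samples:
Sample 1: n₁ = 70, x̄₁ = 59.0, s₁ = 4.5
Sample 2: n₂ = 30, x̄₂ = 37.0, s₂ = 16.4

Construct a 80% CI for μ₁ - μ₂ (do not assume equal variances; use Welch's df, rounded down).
(18.01, 25.99)

Difference: x̄₁ - x̄₂ = 22.00
SE = √(s₁²/n₁ + s₂²/n₂) = √(4.5²/70 + 16.4²/30) = 3.0421
df = 30.89 → 30 (Welch–Satterthwaite, rounded down)
t* = 1.310

CI: 22.00 ± 1.310 · 3.0421 = 22.00 ± 3.99 = (18.01, 25.99)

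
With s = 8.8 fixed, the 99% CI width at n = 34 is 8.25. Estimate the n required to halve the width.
n ≈ 136

CI width ∝ 1/√n
To reduce width by factor 2, need √n to grow by 2 → need 2² = 4 times as many samples.

Current: n = 34, width = 8.25
New: n = 136, width ≈ 3.94

Width reduced by factor of 8.25/3.94 = 2.09.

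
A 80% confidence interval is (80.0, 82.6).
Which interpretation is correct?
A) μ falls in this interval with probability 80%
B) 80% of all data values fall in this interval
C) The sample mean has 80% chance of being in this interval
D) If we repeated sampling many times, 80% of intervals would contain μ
D

A) Wrong — μ is fixed; the randomness lives in the interval, not in μ.
B) Wrong — a CI is about the parameter μ, not individual data values.
C) Wrong — x̄ is observed and sits in the interval by construction.
D) Correct — this is the frequentist long-run coverage interpretation.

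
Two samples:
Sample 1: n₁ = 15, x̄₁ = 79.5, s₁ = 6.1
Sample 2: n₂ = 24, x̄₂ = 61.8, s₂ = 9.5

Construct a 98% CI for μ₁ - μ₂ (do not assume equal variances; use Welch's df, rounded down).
(11.62, 23.78)

Difference: x̄₁ - x̄₂ = 17.70
SE = √(s₁²/n₁ + s₂²/n₂) = √(6.1²/15 + 9.5²/24) = 2.4982
df = 36.94 → 36 (Welch–Satterthwaite, rounded down)
t* = 2.434

CI: 17.70 ± 2.434 · 2.4982 = 17.70 ± 6.08 = (11.62, 23.78)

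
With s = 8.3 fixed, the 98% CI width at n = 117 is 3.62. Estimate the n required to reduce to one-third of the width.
n ≈ 1053

CI width ∝ 1/√n
To reduce width by factor 3, need √n to grow by 3 → need 3² = 9 times as many samples.

Current: n = 117, width = 3.62
New: n = 1053, width ≈ 1.19

Width reduced by factor of 3.62/1.19 = 3.04.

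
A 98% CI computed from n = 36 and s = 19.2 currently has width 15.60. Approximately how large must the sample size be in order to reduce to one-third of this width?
n ≈ 324

CI width ∝ 1/√n
To reduce width by factor 3, need √n to grow by 3 → need 3² = 9 times as many samples.

Current: n = 36, width = 15.60
New: n = 324, width ≈ 4.99

Width reduced by factor of 15.60/4.99 = 3.13.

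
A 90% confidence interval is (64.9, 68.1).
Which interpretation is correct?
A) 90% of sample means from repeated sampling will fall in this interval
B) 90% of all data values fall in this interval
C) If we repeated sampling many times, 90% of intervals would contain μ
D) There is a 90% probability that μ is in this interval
C

A) Wrong — coverage applies to intervals containing μ, not to future x̄ values.
B) Wrong — a CI is about the parameter μ, not individual data values.
C) Correct — this is the frequentist long-run coverage interpretation.
D) Wrong — μ is fixed; the randomness lives in the interval, not in μ.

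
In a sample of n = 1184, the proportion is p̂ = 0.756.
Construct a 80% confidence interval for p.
(0.740, 0.772)

Proportion CI:
SE = √(p̂(1-p̂)/n) = √(0.756 · 0.244 / 1184) = 0.01248

z* = 1.282
Margin = z* · SE = 1.282 · 0.01248 = 0.0160

CI: 0.756 ± 0.0160 = (0.740, 0.772)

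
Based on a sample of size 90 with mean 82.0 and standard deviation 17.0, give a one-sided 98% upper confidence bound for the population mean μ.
μ ≤ 85.73

Upper bound (one-sided):
t* = 2.084 (one-sided for 98%)
Upper bound = x̄ + t* · s/√n = 82.0 + 2.084 · 17.0/√90 = 85.73

We are 98% confident that μ ≤ 85.73.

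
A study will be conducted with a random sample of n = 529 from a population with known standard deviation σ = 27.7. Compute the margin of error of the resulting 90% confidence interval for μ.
Margin of error = 1.98

Margin of error = z* · σ/√n
= 1.645 · 27.7/√529
= 1.645 · 27.7/23.0000
= 1.98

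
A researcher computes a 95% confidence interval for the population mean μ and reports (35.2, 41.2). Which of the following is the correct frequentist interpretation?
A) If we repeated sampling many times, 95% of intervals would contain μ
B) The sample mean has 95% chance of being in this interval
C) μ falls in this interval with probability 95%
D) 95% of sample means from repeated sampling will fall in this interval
A

A) Correct — this is the frequentist long-run coverage interpretation.
B) Wrong — x̄ is observed and sits in the interval by construction.
C) Wrong — μ is fixed; the randomness lives in the interval, not in μ.
D) Wrong — coverage applies to intervals containing μ, not to future x̄ values.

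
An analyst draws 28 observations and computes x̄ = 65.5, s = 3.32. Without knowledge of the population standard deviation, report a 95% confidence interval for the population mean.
(64.21, 66.79)

t-interval (σ unknown):
df = n - 1 = 27
t* = 2.052 for 95% confidence

Margin of error = t* · s/√n = 2.052 · 3.32/√28 = 1.29

CI: (64.21, 66.79)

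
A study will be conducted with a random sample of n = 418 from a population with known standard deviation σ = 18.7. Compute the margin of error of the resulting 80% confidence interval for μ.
Margin of error = 1.17

Margin of error = z* · σ/√n
= 1.282 · 18.7/√418
= 1.282 · 18.7/20.4450
= 1.17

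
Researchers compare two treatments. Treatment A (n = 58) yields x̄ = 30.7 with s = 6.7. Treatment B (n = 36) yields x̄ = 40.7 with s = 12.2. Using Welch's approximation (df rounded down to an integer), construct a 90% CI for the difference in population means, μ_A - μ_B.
(-13.72, -6.28)

Difference: x̄₁ - x̄₂ = -10.00
SE = √(s₁²/n₁ + s₂²/n₂) = √(6.7²/58 + 12.2²/36) = 2.2155
df = 48.29 → 48 (Welch–Satterthwaite, rounded down)
t* = 1.677

CI: -10.00 ± 1.677 · 2.2155 = -10.00 ± 3.72 = (-13.72, -6.28)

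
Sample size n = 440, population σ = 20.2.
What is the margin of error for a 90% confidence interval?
Margin of error = 1.58

Margin of error = z* · σ/√n
= 1.645 · 20.2/√440
= 1.645 · 20.2/20.9762
= 1.58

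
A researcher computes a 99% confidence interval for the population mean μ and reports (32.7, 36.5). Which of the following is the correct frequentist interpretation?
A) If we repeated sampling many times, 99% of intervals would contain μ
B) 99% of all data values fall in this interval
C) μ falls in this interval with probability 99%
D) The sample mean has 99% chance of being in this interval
A

A) Correct — this is the frequentist long-run coverage interpretation.
B) Wrong — a CI is about the parameter μ, not individual data values.
C) Wrong — μ is fixed; the randomness lives in the interval, not in μ.
D) Wrong — x̄ is observed and sits in the interval by construction.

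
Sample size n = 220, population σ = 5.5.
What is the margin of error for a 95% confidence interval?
Margin of error = 0.73

Margin of error = z* · σ/√n
= 1.960 · 5.5/√220
= 1.960 · 5.5/14.8324
= 0.73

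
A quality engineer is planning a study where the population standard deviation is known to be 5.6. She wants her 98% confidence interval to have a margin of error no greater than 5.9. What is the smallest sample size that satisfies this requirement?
n ≥ 5

For margin E ≤ 5.9:
n ≥ (z* · σ / E)²
n ≥ (2.326 · 5.6 / 5.9)²
n ≥ 4.87

Minimum n = 5 (rounding up)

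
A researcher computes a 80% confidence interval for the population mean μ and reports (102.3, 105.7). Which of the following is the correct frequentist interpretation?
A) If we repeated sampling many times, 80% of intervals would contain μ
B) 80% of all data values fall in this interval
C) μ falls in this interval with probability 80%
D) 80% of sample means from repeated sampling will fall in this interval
A

A) Correct — this is the frequentist long-run coverage interpretation.
B) Wrong — a CI is about the parameter μ, not individual data values.
C) Wrong — μ is fixed; the randomness lives in the interval, not in μ.
D) Wrong — coverage applies to intervals containing μ, not to future x̄ values.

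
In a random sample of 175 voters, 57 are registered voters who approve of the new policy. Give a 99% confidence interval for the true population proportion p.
(0.234, 0.417)

Proportion CI:
p̂ = 57/175 = 0.32571
SE = √(p̂(1-p̂)/n) = √(0.32571 · 0.67429 / 175) = 0.03543

z* = 2.576
Margin = z* · SE = 2.576 · 0.03543 = 0.0913

CI: 0.32571 ± 0.0913 = (0.234, 0.417)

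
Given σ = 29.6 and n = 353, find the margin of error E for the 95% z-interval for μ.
Margin of error = 3.09

Margin of error = z* · σ/√n
= 1.960 · 29.6/√353
= 1.960 · 29.6/18.7883
= 3.09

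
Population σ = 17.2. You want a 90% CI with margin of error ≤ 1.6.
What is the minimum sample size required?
n ≥ 313

For margin E ≤ 1.6:
n ≥ (z* · σ / E)²
n ≥ (1.645 · 17.2 / 1.6)²
n ≥ 312.72

Minimum n = 313 (rounding up)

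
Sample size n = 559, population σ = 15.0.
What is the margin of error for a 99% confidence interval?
Margin of error = 1.63

Margin of error = z* · σ/√n
= 2.576 · 15.0/√559
= 2.576 · 15.0/23.6432
= 1.63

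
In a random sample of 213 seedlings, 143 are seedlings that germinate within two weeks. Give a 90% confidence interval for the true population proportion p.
(0.618, 0.724)

Proportion CI:
p̂ = 143/213 = 0.67136
SE = √(p̂(1-p̂)/n) = √(0.67136 · 0.32864 / 213) = 0.03218

z* = 1.645
Margin = z* · SE = 1.645 · 0.03218 = 0.0529

CI: 0.67136 ± 0.0529 = (0.618, 0.724)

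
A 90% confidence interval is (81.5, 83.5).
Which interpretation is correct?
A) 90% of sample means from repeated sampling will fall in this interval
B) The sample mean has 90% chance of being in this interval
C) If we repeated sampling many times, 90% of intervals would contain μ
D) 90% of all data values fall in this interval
C

A) Wrong — coverage applies to intervals containing μ, not to future x̄ values.
B) Wrong — x̄ is observed and sits in the interval by construction.
C) Correct — this is the frequentist long-run coverage interpretation.
D) Wrong — a CI is about the parameter μ, not individual data values.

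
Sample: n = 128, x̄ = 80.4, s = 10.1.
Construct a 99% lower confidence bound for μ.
μ ≥ 78.30

Lower bound (one-sided):
t* = 2.356 (one-sided for 99%)
Lower bound = x̄ - t* · s/√n = 80.4 - 2.356 · 10.1/√128 = 78.30

We are 99% confident that μ ≥ 78.30.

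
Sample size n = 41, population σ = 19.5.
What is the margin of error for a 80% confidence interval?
Margin of error = 3.90

Margin of error = z* · σ/√n
= 1.282 · 19.5/√41
= 1.282 · 19.5/6.4031
= 3.90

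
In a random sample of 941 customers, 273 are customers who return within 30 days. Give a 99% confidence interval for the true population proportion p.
(0.252, 0.328)

Proportion CI:
p̂ = 273/941 = 0.29012
SE = √(p̂(1-p̂)/n) = √(0.29012 · 0.70988 / 941) = 0.01479

z* = 2.576
Margin = z* · SE = 2.576 · 0.01479 = 0.0381

CI: 0.29012 ± 0.0381 = (0.252, 0.328)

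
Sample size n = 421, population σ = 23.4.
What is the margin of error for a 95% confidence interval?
Margin of error = 2.24

Margin of error = z* · σ/√n
= 1.960 · 23.4/√421
= 1.960 · 23.4/20.5183
= 2.24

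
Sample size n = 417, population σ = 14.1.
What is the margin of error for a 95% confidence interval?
Margin of error = 1.35

Margin of error = z* · σ/√n
= 1.960 · 14.1/√417
= 1.960 · 14.1/20.4206
= 1.35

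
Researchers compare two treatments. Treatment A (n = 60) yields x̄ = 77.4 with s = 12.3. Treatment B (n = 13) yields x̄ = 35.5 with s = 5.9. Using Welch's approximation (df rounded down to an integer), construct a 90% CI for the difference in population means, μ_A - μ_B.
(38.06, 45.74)

Difference: x̄₁ - x̄₂ = 41.90
SE = √(s₁²/n₁ + s₂²/n₂) = √(12.3²/60 + 5.9²/13) = 2.2802
df = 38.33 → 38 (Welch–Satterthwaite, rounded down)
t* = 1.686

CI: 41.90 ± 1.686 · 2.2802 = 41.90 ± 3.84 = (38.06, 45.74)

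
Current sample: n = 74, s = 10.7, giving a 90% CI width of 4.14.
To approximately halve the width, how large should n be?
n ≈ 296

CI width ∝ 1/√n
To reduce width by factor 2, need √n to grow by 2 → need 2² = 4 times as many samples.

Current: n = 74, width = 4.14
New: n = 296, width ≈ 2.05

Width reduced by factor of 4.14/2.05 = 2.02.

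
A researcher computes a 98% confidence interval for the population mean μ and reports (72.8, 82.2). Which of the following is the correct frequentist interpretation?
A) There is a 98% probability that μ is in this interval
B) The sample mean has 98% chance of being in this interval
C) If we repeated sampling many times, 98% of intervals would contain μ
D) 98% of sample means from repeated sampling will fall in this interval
C

A) Wrong — μ is fixed; the randomness lives in the interval, not in μ.
B) Wrong — x̄ is observed and sits in the interval by construction.
C) Correct — this is the frequentist long-run coverage interpretation.
D) Wrong — coverage applies to intervals containing μ, not to future x̄ values.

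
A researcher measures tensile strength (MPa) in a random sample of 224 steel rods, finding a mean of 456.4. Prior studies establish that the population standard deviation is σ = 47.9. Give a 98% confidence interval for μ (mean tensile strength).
(448.96, 463.84)

z-interval (σ known):
z* = 2.326 for 98% confidence

Margin of error = z* · σ/√n = 2.326 · 47.9/√224 = 7.44

CI: (456.4 - 7.44, 456.4 + 7.44) = (448.96, 463.84)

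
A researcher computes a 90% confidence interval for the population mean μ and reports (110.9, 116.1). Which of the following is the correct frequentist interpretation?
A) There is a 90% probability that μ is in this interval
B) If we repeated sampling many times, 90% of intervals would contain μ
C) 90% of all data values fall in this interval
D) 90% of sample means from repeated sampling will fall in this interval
B

A) Wrong — μ is fixed; the randomness lives in the interval, not in μ.
B) Correct — this is the frequentist long-run coverage interpretation.
C) Wrong — a CI is about the parameter μ, not individual data values.
D) Wrong — coverage applies to intervals containing μ, not to future x̄ values.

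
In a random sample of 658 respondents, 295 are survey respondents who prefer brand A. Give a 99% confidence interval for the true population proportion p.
(0.398, 0.498)

Proportion CI:
p̂ = 295/658 = 0.44833
SE = √(p̂(1-p̂)/n) = √(0.44833 · 0.55167 / 658) = 0.01939

z* = 2.576
Margin = z* · SE = 2.576 · 0.01939 = 0.0499

CI: 0.44833 ± 0.0499 = (0.398, 0.498)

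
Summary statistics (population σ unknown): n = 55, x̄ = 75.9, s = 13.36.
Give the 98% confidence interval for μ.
(71.58, 80.22)

t-interval (σ unknown):
df = n - 1 = 54
t* = 2.397 for 98% confidence

Margin of error = t* · s/√n = 2.397 · 13.36/√55 = 4.32

CI: (71.58, 80.22)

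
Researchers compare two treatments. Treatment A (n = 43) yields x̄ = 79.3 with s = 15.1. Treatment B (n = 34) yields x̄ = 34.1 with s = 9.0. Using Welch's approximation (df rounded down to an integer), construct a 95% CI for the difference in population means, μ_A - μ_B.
(39.67, 50.73)

Difference: x̄₁ - x̄₂ = 45.20
SE = √(s₁²/n₁ + s₂²/n₂) = √(15.1²/43 + 9.0²/34) = 2.7722
df = 70.19 → 70 (Welch–Satterthwaite, rounded down)
t* = 1.994

CI: 45.20 ± 1.994 · 2.7722 = 45.20 ± 5.53 = (39.67, 50.73)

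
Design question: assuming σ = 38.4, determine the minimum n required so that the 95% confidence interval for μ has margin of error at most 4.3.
n ≥ 307

For margin E ≤ 4.3:
n ≥ (z* · σ / E)²
n ≥ (1.960 · 38.4 / 4.3)²
n ≥ 306.36

Minimum n = 307 (rounding up)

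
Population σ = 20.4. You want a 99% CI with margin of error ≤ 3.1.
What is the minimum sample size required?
n ≥ 288

For margin E ≤ 3.1:
n ≥ (z* · σ / E)²
n ≥ (2.576 · 20.4 / 3.1)²
n ≥ 287.36

Minimum n = 288 (rounding up)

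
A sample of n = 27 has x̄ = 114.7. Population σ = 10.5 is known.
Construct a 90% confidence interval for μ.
(111.38, 118.02)

z-interval (σ known):
z* = 1.645 for 90% confidence

Margin of error = z* · σ/√n = 1.645 · 10.5/√27 = 3.32

CI: (114.7 - 3.32, 114.7 + 3.32) = (111.38, 118.02)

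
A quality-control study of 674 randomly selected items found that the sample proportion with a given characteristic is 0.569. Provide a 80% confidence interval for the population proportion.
(0.545, 0.593)

Proportion CI:
SE = √(p̂(1-p̂)/n) = √(0.569 · 0.431 / 674) = 0.01908

z* = 1.282
Margin = z* · SE = 1.282 · 0.01908 = 0.0245

CI: 0.569 ± 0.0245 = (0.545, 0.593)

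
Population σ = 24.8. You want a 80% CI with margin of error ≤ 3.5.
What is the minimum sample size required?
n ≥ 83

For margin E ≤ 3.5:
n ≥ (z* · σ / E)²
n ≥ (1.282 · 24.8 / 3.5)²
n ≥ 82.52

Minimum n = 83 (rounding up)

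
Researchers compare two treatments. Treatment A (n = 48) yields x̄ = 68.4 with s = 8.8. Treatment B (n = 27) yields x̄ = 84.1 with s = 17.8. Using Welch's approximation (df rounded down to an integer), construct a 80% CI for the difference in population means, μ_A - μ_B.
(-20.48, -10.92)

Difference: x̄₁ - x̄₂ = -15.70
SE = √(s₁²/n₁ + s₂²/n₂) = √(8.8²/48 + 17.8²/27) = 3.6535
df = 33.29 → 33 (Welch–Satterthwaite, rounded down)
t* = 1.308

CI: -15.70 ± 1.308 · 3.6535 = -15.70 ± 4.78 = (-20.48, -10.92)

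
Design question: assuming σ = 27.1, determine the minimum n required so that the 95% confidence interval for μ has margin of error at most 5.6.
n ≥ 90

For margin E ≤ 5.6:
n ≥ (z* · σ / E)²
n ≥ (1.960 · 27.1 / 5.6)²
n ≥ 89.97

Minimum n = 90 (rounding up)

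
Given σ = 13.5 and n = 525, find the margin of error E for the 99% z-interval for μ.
Margin of error = 1.52

Margin of error = z* · σ/√n
= 2.576 · 13.5/√525
= 2.576 · 13.5/22.9129
= 1.52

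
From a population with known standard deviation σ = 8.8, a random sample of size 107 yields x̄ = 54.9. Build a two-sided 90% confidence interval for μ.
(53.50, 56.30)

z-interval (σ known):
z* = 1.645 for 90% confidence

Margin of error = z* · σ/√n = 1.645 · 8.8/√107 = 1.40

CI: (54.9 - 1.40, 54.9 + 1.40) = (53.50, 56.30)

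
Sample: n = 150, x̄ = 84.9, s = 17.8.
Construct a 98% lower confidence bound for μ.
μ ≥ 81.89

Lower bound (one-sided):
t* = 2.072 (one-sided for 98%)
Lower bound = x̄ - t* · s/√n = 84.9 - 2.072 · 17.8/√150 = 81.89

We are 98% confident that μ ≥ 81.89.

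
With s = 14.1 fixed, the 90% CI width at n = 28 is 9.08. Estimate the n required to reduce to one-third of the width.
n ≈ 252

CI width ∝ 1/√n
To reduce width by factor 3, need √n to grow by 3 → need 3² = 9 times as many samples.

Current: n = 28, width = 9.08
New: n = 252, width ≈ 2.93

Width reduced by factor of 9.08/2.93 = 3.10.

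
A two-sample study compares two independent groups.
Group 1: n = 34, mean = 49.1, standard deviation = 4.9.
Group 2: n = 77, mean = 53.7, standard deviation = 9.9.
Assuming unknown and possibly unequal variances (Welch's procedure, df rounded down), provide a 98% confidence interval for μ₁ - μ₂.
(-7.92, -1.28)

Difference: x̄₁ - x̄₂ = -4.60
SE = √(s₁²/n₁ + s₂²/n₂) = √(4.9²/34 + 9.9²/77) = 1.4068
df = 107.51 → 107 (Welch–Satterthwaite, rounded down)
t* = 2.362

CI: -4.60 ± 2.362 · 1.4068 = -4.60 ± 3.32 = (-7.92, -1.28)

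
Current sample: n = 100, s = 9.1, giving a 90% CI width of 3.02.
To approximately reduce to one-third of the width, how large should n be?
n ≈ 900

CI width ∝ 1/√n
To reduce width by factor 3, need √n to grow by 3 → need 3² = 9 times as many samples.

Current: n = 100, width = 3.02
New: n = 900, width ≈ 1.00

Width reduced by factor of 3.02/1.00 = 3.02.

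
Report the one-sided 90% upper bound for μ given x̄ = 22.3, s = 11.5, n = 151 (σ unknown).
μ ≤ 23.50

Upper bound (one-sided):
t* = 1.287 (one-sided for 90%)
Upper bound = x̄ + t* · s/√n = 22.3 + 1.287 · 11.5/√151 = 23.50

We are 90% confident that μ ≤ 23.50.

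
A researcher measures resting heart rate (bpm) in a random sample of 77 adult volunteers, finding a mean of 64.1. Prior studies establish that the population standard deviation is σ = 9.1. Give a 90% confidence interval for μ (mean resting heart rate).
(62.39, 65.81)

z-interval (σ known):
z* = 1.645 for 90% confidence

Margin of error = z* · σ/√n = 1.645 · 9.1/√77 = 1.71

CI: (64.1 - 1.71, 64.1 + 1.71) = (62.39, 65.81)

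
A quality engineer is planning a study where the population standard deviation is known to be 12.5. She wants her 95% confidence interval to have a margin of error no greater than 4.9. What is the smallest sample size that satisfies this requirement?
n ≥ 25

For margin E ≤ 4.9:
n ≥ (z* · σ / E)²
n ≥ (1.960 · 12.5 / 4.9)²
n ≥ 25.00

Minimum n = 25 (rounding up)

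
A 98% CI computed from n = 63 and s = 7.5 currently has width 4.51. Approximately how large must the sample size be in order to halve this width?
n ≈ 252

CI width ∝ 1/√n
To reduce width by factor 2, need √n to grow by 2 → need 2² = 4 times as many samples.

Current: n = 63, width = 4.51
New: n = 252, width ≈ 2.21

Width reduced by factor of 4.51/2.21 = 2.04.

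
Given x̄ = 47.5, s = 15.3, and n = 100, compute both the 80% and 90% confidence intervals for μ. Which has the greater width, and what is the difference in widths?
90% CI is wider by 1.13

df = 99
80% CI: t* = 1.290, (45.53, 49.47), width = 2 · t* · s/√n = 3.95
90% CI: t* = 1.660, (44.96, 50.04), width = 2 · t* · s/√n = 5.08

The 90% CI is wider by 5.08 - 3.95 = 1.13.
Higher confidence requires a wider interval.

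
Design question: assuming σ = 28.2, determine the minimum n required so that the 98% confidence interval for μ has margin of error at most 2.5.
n ≥ 689

For margin E ≤ 2.5:
n ≥ (z* · σ / E)²
n ≥ (2.326 · 28.2 / 2.5)²
n ≥ 688.39

Minimum n = 689 (rounding up)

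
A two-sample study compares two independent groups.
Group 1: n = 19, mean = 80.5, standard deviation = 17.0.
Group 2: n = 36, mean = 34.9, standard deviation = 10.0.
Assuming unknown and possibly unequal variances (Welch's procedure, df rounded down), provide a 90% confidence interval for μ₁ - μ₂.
(38.34, 52.86)

Difference: x̄₁ - x̄₂ = 45.60
SE = √(s₁²/n₁ + s₂²/n₂) = √(17.0²/19 + 10.0²/36) = 4.2413
df = 24.75 → 24 (Welch–Satterthwaite, rounded down)
t* = 1.711

CI: 45.60 ± 1.711 · 4.2413 = 45.60 ± 7.26 = (38.34, 52.86)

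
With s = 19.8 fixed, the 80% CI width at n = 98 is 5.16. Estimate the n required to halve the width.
n ≈ 392

CI width ∝ 1/√n
To reduce width by factor 2, need √n to grow by 2 → need 2² = 4 times as many samples.

Current: n = 98, width = 5.16
New: n = 392, width ≈ 2.57

Width reduced by factor of 5.16/2.57 = 2.01.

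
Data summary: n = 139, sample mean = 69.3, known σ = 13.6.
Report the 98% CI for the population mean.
(66.62, 71.98)

z-interval (σ known):
z* = 2.326 for 98% confidence

Margin of error = z* · σ/√n = 2.326 · 13.6/√139 = 2.68

CI: (69.3 - 2.68, 69.3 + 2.68) = (66.62, 71.98)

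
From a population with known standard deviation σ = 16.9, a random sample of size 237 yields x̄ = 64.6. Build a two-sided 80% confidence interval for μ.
(63.19, 66.01)

z-interval (σ known):
z* = 1.282 for 80% confidence

Margin of error = z* · σ/√n = 1.282 · 16.9/√237 = 1.41

CI: (64.6 - 1.41, 64.6 + 1.41) = (63.19, 66.01)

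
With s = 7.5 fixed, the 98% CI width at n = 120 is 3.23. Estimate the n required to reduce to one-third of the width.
n ≈ 1080

CI width ∝ 1/√n
To reduce width by factor 3, need √n to grow by 3 → need 3² = 9 times as many samples.

Current: n = 120, width = 3.23
New: n = 1080, width ≈ 1.06

Width reduced by factor of 3.23/1.06 = 3.05.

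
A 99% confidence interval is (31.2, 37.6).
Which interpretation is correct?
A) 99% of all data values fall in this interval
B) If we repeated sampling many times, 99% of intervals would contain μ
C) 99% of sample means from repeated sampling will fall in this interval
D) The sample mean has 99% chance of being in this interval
B

A) Wrong — a CI is about the parameter μ, not individual data values.
B) Correct — this is the frequentist long-run coverage interpretation.
C) Wrong — coverage applies to intervals containing μ, not to future x̄ values.
D) Wrong — x̄ is observed and sits in the interval by construction.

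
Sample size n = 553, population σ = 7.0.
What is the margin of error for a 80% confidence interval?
Margin of error = 0.38

Margin of error = z* · σ/√n
= 1.282 · 7.0/√553
= 1.282 · 7.0/23.5160
= 0.38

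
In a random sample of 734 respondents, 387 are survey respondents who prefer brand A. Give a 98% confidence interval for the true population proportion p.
(0.484, 0.570)

Proportion CI:
p̂ = 387/734 = 0.52725
SE = √(p̂(1-p̂)/n) = √(0.52725 · 0.47275 / 734) = 0.01843

z* = 2.326
Margin = z* · SE = 2.326 · 0.01843 = 0.0429

CI: 0.52725 ± 0.0429 = (0.484, 0.570)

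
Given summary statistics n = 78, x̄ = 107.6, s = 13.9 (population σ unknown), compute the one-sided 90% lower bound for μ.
μ ≥ 105.56

Lower bound (one-sided):
t* = 1.293 (one-sided for 90%)
Lower bound = x̄ - t* · s/√n = 107.6 - 1.293 · 13.9/√78 = 105.56

We are 90% confident that μ ≥ 105.56.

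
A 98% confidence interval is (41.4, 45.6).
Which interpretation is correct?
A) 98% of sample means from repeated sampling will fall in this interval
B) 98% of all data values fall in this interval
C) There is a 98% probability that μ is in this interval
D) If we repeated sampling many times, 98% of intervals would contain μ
D

A) Wrong — coverage applies to intervals containing μ, not to future x̄ values.
B) Wrong — a CI is about the parameter μ, not individual data values.
C) Wrong — μ is fixed; the randomness lives in the interval, not in μ.
D) Correct — this is the frequentist long-run coverage interpretation.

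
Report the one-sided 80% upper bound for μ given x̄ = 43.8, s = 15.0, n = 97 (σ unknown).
μ ≤ 45.09

Upper bound (one-sided):
t* = 0.845 (one-sided for 80%)
Upper bound = x̄ + t* · s/√n = 43.8 + 0.845 · 15.0/√97 = 45.09

We are 80% confident that μ ≤ 45.09.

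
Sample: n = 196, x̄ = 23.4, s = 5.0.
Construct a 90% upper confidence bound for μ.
μ ≤ 23.86

Upper bound (one-sided):
t* = 1.286 (one-sided for 90%)
Upper bound = x̄ + t* · s/√n = 23.4 + 1.286 · 5.0/√196 = 23.86

We are 90% confident that μ ≤ 23.86.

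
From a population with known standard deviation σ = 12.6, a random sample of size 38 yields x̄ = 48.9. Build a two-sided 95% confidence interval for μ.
(44.89, 52.91)

z-interval (σ known):
z* = 1.960 for 95% confidence

Margin of error = z* · σ/√n = 1.960 · 12.6/√38 = 4.01

CI: (48.9 - 4.01, 48.9 + 4.01) = (44.89, 52.91)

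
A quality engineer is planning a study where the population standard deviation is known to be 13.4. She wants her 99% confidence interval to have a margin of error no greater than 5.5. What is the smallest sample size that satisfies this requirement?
n ≥ 40

For margin E ≤ 5.5:
n ≥ (z* · σ / E)²
n ≥ (2.576 · 13.4 / 5.5)²
n ≥ 39.39

Minimum n = 40 (rounding up)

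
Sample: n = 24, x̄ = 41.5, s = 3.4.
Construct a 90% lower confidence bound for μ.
μ ≥ 40.58

Lower bound (one-sided):
t* = 1.319 (one-sided for 90%)
Lower bound = x̄ - t* · s/√n = 41.5 - 1.319 · 3.4/√24 = 40.58

We are 90% confident that μ ≥ 40.58.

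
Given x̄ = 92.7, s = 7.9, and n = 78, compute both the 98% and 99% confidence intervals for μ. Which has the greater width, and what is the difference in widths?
99% CI is wider by 0.47

df = 77
98% CI: t* = 2.376, (90.57, 94.83), width = 2 · t* · s/√n = 4.25
99% CI: t* = 2.641, (90.34, 95.06), width = 2 · t* · s/√n = 4.72

The 99% CI is wider by 4.72 - 4.25 = 0.47.
Higher confidence requires a wider interval.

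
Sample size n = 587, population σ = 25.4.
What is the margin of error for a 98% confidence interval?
Margin of error = 2.44

Margin of error = z* · σ/√n
= 2.326 · 25.4/√587
= 2.326 · 25.4/24.2281
= 2.44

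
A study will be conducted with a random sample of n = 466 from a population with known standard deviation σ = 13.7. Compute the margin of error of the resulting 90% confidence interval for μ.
Margin of error = 1.04

Margin of error = z* · σ/√n
= 1.645 · 13.7/√466
= 1.645 · 13.7/21.5870
= 1.04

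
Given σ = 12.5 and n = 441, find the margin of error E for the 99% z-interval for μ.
Margin of error = 1.53

Margin of error = z* · σ/√n
= 2.576 · 12.5/√441
= 2.576 · 12.5/21.0000
= 1.53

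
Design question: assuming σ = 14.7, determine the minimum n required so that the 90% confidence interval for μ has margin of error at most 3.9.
n ≥ 39

For margin E ≤ 3.9:
n ≥ (z* · σ / E)²
n ≥ (1.645 · 14.7 / 3.9)²
n ≥ 38.44

Minimum n = 39 (rounding up)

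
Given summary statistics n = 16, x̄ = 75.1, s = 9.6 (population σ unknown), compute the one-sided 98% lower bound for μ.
μ ≥ 69.70

Lower bound (one-sided):
t* = 2.249 (one-sided for 98%)
Lower bound = x̄ - t* · s/√n = 75.1 - 2.249 · 9.6/√16 = 69.70

We are 98% confident that μ ≥ 69.70.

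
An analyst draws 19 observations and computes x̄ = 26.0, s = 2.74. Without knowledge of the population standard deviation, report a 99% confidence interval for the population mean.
(24.19, 27.81)

t-interval (σ unknown):
df = n - 1 = 18
t* = 2.878 for 99% confidence

Margin of error = t* · s/√n = 2.878 · 2.74/√19 = 1.81

CI: (24.19, 27.81)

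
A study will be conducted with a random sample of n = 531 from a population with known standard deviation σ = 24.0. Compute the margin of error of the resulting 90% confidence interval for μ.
Margin of error = 1.71

Margin of error = z* · σ/√n
= 1.645 · 24.0/√531
= 1.645 · 24.0/23.0434
= 1.71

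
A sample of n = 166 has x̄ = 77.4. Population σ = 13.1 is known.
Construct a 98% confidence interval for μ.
(75.04, 79.76)

z-interval (σ known):
z* = 2.326 for 98% confidence

Margin of error = z* · σ/√n = 2.326 · 13.1/√166 = 2.36

CI: (77.4 - 2.36, 77.4 + 2.36) = (75.04, 79.76)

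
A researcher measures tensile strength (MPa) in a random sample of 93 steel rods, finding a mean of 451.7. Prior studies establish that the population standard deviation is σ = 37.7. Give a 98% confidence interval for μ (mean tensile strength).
(442.61, 460.79)

z-interval (σ known):
z* = 2.326 for 98% confidence

Margin of error = z* · σ/√n = 2.326 · 37.7/√93 = 9.09

CI: (451.7 - 9.09, 451.7 + 9.09) = (442.61, 460.79)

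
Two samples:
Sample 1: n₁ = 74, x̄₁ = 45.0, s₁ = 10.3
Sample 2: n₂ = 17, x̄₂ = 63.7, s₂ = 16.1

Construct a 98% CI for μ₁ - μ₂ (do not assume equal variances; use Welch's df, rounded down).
(-29.07, -8.33)

Difference: x̄₁ - x̄₂ = -18.70
SE = √(s₁²/n₁ + s₂²/n₂) = √(10.3²/74 + 16.1²/17) = 4.0843
df = 19.11 → 19 (Welch–Satterthwaite, rounded down)
t* = 2.539

CI: -18.70 ± 2.539 · 4.0843 = -18.70 ± 10.37 = (-29.07, -8.33)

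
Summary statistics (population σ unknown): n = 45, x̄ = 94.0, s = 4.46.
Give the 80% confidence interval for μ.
(93.14, 94.86)

t-interval (σ unknown):
df = n - 1 = 44
t* = 1.301 for 80% confidence

Margin of error = t* · s/√n = 1.301 · 4.46/√45 = 0.86

CI: (93.14, 94.86)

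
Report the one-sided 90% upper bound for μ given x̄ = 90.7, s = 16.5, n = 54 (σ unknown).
μ ≤ 93.61

Upper bound (one-sided):
t* = 1.298 (one-sided for 90%)
Upper bound = x̄ + t* · s/√n = 90.7 + 1.298 · 16.5/√54 = 93.61

We are 90% confident that μ ≤ 93.61.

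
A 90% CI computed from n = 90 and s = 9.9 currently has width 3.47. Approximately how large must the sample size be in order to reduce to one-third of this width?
n ≈ 810

CI width ∝ 1/√n
To reduce width by factor 3, need √n to grow by 3 → need 3² = 9 times as many samples.

Current: n = 90, width = 3.47
New: n = 810, width ≈ 1.15

Width reduced by factor of 3.47/1.15 = 3.02.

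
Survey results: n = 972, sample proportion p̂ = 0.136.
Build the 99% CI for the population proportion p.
(0.108, 0.164)

Proportion CI:
SE = √(p̂(1-p̂)/n) = √(0.136 · 0.864 / 972) = 0.01099

z* = 2.576
Margin = z* · SE = 2.576 · 0.01099 = 0.0283

CI: 0.136 ± 0.0283 = (0.108, 0.164)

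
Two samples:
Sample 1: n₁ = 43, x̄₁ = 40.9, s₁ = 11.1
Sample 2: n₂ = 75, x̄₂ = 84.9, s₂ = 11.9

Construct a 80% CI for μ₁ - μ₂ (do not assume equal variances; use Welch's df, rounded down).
(-46.81, -41.19)

Difference: x̄₁ - x̄₂ = -44.00
SE = √(s₁²/n₁ + s₂²/n₂) = √(11.1²/43 + 11.9²/75) = 2.1802
df = 92.73 → 92 (Welch–Satterthwaite, rounded down)
t* = 1.291

CI: -44.00 ± 1.291 · 2.1802 = -44.00 ± 2.81 = (-46.81, -41.19)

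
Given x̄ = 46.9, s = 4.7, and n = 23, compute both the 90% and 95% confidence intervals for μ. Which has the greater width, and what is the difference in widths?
95% CI is wider by 0.70

df = 22
90% CI: t* = 1.717, (45.22, 48.58), width = 2 · t* · s/√n = 3.37
95% CI: t* = 2.074, (44.87, 48.93), width = 2 · t* · s/√n = 4.07

The 95% CI is wider by 4.07 - 3.37 = 0.70.
Higher confidence requires a wider interval.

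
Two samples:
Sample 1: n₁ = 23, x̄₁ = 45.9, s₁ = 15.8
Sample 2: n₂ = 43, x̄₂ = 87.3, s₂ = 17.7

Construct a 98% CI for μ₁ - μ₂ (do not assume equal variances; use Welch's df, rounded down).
(-51.64, -31.16)

Difference: x̄₁ - x̄₂ = -41.40
SE = √(s₁²/n₁ + s₂²/n₂) = √(15.8²/23 + 17.7²/43) = 4.2591
df = 49.71 → 49 (Welch–Satterthwaite, rounded down)
t* = 2.405

CI: -41.40 ± 2.405 · 4.2591 = -41.40 ± 10.24 = (-51.64, -31.16)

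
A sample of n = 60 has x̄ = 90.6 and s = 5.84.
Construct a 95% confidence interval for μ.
(89.09, 92.11)

t-interval (σ unknown):
df = n - 1 = 59
t* = 2.001 for 95% confidence

Margin of error = t* · s/√n = 2.001 · 5.84/√60 = 1.51

CI: (89.09, 92.11)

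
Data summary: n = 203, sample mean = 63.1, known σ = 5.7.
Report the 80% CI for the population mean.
(62.59, 63.61)

z-interval (σ known):
z* = 1.282 for 80% confidence

Margin of error = z* · σ/√n = 1.282 · 5.7/√203 = 0.51

CI: (63.1 - 0.51, 63.1 + 0.51) = (62.59, 63.61)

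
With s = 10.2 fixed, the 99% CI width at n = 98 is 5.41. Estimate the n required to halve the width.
n ≈ 392

CI width ∝ 1/√n
To reduce width by factor 2, need √n to grow by 2 → need 2² = 4 times as many samples.

Current: n = 98, width = 5.41
New: n = 392, width ≈ 2.67

Width reduced by factor of 5.41/2.67 = 2.03.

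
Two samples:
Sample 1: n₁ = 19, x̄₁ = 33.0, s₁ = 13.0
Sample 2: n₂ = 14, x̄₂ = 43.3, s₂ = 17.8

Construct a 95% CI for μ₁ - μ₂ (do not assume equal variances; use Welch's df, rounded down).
(-21.95, 1.35)

Difference: x̄₁ - x̄₂ = -10.30
SE = √(s₁²/n₁ + s₂²/n₂) = √(13.0²/19 + 17.8²/14) = 5.6148
df = 22.69 → 22 (Welch–Satterthwaite, rounded down)
t* = 2.074

CI: -10.30 ± 2.074 · 5.6148 = -10.30 ± 11.65 = (-21.95, 1.35)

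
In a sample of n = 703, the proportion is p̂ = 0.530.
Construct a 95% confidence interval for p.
(0.493, 0.567)

Proportion CI:
SE = √(p̂(1-p̂)/n) = √(0.530 · 0.470 / 703) = 0.01882

z* = 1.960
Margin = z* · SE = 1.960 · 0.01882 = 0.0369

CI: 0.530 ± 0.0369 = (0.493, 0.567)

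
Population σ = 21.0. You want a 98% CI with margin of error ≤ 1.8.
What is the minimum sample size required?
n ≥ 737

For margin E ≤ 1.8:
n ≥ (z* · σ / E)²
n ≥ (2.326 · 21.0 / 1.8)²
n ≥ 736.40

Minimum n = 737 (rounding up)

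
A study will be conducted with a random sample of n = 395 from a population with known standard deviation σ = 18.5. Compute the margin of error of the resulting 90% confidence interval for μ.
Margin of error = 1.53

Margin of error = z* · σ/√n
= 1.645 · 18.5/√395
= 1.645 · 18.5/19.8746
= 1.53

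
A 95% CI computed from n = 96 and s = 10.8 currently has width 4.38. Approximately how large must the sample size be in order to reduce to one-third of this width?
n ≈ 864

CI width ∝ 1/√n
To reduce width by factor 3, need √n to grow by 3 → need 3² = 9 times as many samples.

Current: n = 96, width = 4.38
New: n = 864, width ≈ 1.44

Width reduced by factor of 4.38/1.44 = 3.04.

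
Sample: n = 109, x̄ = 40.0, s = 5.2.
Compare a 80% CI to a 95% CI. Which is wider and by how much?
95% CI is wider by 0.69

df = 108
80% CI: t* = 1.289, (39.36, 40.64), width = 2 · t* · s/√n = 1.28
95% CI: t* = 1.982, (39.01, 40.99), width = 2 · t* · s/√n = 1.97

The 95% CI is wider by 1.97 - 1.28 = 0.69.
Higher confidence requires a wider interval.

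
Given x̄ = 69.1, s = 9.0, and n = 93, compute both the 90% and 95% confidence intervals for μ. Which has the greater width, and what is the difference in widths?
95% CI is wider by 0.61

df = 92
90% CI: t* = 1.662, (67.55, 70.65), width = 2 · t* · s/√n = 3.10
95% CI: t* = 1.986, (67.25, 70.95), width = 2 · t* · s/√n = 3.71

The 95% CI is wider by 3.71 - 3.10 = 0.61.
Higher confidence requires a wider interval.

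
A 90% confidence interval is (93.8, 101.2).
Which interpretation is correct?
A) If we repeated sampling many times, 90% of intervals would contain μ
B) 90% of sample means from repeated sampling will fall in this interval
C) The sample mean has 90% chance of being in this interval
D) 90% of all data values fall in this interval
A

A) Correct — this is the frequentist long-run coverage interpretation.
B) Wrong — coverage applies to intervals containing μ, not to future x̄ values.
C) Wrong — x̄ is observed and sits in the interval by construction.
D) Wrong — a CI is about the parameter μ, not individual data values.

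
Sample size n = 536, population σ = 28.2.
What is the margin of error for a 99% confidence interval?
Margin of error = 3.14

Margin of error = z* · σ/√n
= 2.576 · 28.2/√536
= 2.576 · 28.2/23.1517
= 3.14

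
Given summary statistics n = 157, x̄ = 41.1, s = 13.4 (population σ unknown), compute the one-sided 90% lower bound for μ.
μ ≥ 39.72

Lower bound (one-sided):
t* = 1.287 (one-sided for 90%)
Lower bound = x̄ - t* · s/√n = 41.1 - 1.287 · 13.4/√157 = 39.72

We are 90% confident that μ ≥ 39.72.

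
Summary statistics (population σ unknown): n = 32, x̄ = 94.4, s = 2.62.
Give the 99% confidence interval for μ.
(93.13, 95.67)

t-interval (σ unknown):
df = n - 1 = 31
t* = 2.744 for 99% confidence

Margin of error = t* · s/√n = 2.744 · 2.62/√32 = 1.27

CI: (93.13, 95.67)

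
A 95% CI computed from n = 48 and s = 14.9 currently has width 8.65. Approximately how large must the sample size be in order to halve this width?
n ≈ 192

CI width ∝ 1/√n
To reduce width by factor 2, need √n to grow by 2 → need 2² = 4 times as many samples.

Current: n = 48, width = 8.65
New: n = 192, width ≈ 4.24

Width reduced by factor of 8.65/4.24 = 2.04.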